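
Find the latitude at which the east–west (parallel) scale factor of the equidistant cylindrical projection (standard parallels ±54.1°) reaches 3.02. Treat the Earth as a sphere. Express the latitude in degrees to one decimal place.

With standard parallel φ₀ = 54.1°, the equirectangular projection gives x = Rλ cos φ₀, y = Rφ, so h = 1 and k = cos 54.1° / cos φ.
k = cos φ₀ / cos φ = 3.02  ⇒  cos φ = cos 54.1° / 3.02 = 0.1942.
φ = arccos(0.1942) ≈ 78.8°.

78.8°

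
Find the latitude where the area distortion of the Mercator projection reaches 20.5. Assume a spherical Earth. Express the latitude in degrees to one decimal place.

77.2°

Mercator areal scale is sec²φ.
sec²φ = 20.5  ⇒  cos²φ = 0.04878  ⇒  cos φ = 0.2209.
φ = arccos(0.2209) ≈ 77.2°.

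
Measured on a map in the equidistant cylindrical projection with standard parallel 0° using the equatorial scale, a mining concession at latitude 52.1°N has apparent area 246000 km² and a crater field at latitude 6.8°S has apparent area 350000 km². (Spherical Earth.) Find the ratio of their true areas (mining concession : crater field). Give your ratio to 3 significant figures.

On the plate carrée, areal scale = h·k = 1 × sec φ, so true area = apparent × cos φ.
True area of mining concession: 246000 × cos(52.1°) = 246000 × 0.6143 = 151100 km².
True area of crater field: 350000 × cos(6.8°) = 350000 × 0.9930 = 347500 km².
Ratio = 151100 / 347500 ≈ 0.435.

0.435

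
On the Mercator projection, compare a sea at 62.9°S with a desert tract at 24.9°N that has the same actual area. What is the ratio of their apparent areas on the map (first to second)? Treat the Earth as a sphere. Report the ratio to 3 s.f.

3.96

Mercator areal scale is sec²φ.
At 62.9°: sec²(62.9°) = 1/0.4555² = 4.819.
At 24.9°: sec²(24.9°) = 1/0.9070² = 1.215.
Ratio = 4.819/1.215 = cos²(24.9°)/cos²(62.9°) ≈ 3.96.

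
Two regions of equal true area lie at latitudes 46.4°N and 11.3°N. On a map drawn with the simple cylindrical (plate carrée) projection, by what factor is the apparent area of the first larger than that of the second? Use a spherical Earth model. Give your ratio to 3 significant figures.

In the plate carrée (x = Rλ, y = Rφ), meridians are true-scale (h = 1) and parallels are stretched by k = sec φ.
Areal scale at 46.4°: h·k = 1.000 × 1.450 = 1.450.
Areal scale at 11.3°: h·k = 1.000 × 1.020 = 1.020.
Ratio = 1.450/1.020 ≈ 1.42.

1.42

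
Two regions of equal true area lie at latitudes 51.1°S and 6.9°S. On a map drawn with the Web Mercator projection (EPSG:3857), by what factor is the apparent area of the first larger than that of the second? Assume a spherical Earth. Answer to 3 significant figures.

2.50

On Mercator, area is exaggerated by sec²φ = 1/cos²φ.
At 51.1°: sec²(51.1°) = 1/0.6280² = 2.536.
At 6.9°: sec²(6.9°) = 1/0.9928² = 1.015.
Ratio = 2.536/1.015 = cos²(6.9°)/cos²(51.1°) ≈ 2.50.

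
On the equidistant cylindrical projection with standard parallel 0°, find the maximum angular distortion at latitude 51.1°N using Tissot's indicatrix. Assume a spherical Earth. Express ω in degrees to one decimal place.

26.4°

Plate carrée maps x = Rλ, y = Rφ. The meridian scale is h = 1 and the parallel scale is k = 1/cos φ = sec φ.
At 51.1°: h = 1.000, k = 1.592; principal scales a = 1.592, b = 1.000.
sin(ω/2) = (a − b)/(a + b) = 0.5925/2.592 = 0.2285, so ω = 2 arcsin(0.2285) ≈ 26.4°.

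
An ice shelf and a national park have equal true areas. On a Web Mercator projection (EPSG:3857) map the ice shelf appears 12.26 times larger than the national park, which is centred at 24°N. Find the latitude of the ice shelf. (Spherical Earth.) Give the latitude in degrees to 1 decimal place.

For equal true areas on Mercator, apparent areas scale as sec²φ, so the ratio is cos²φ₂ / cos²φ₁.
cos²φ₂ / cos²φ₁ = 12.26  ⇒  cos φ₁ = cos 24° / √12.26 = 0.9135/3.501 = 0.2609.
φ₁ = arccos(0.2609) ≈ 74.9°.

74.9°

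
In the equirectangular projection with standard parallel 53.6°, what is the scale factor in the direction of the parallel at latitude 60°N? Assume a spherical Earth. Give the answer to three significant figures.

1.19

In the equirectangular projection with standard parallel φ₀ = 53.6° (x = Rλ cos φ₀, y = Rφ), meridians are true-scale (h = 1) and the parallel scale is k = cos φ₀ / cos φ.
k = cos 53.6° / cos 60° = 0.5934/0.5000 = 1.187.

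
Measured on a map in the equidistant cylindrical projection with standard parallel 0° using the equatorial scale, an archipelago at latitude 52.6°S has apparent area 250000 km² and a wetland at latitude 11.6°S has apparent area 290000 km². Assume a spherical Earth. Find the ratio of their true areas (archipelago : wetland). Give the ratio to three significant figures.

On the plate carrée, areal scale = h·k = 1 × sec φ, so true area = apparent × cos φ.
True area of archipelago: 250000 × cos(52.6°) = 250000 × 0.6074 = 151800 km².
True area of wetland: 290000 × cos(11.6°) = 290000 × 0.9796 = 284100 km².
Ratio = 151800 / 284100 ≈ 0.535.

0.535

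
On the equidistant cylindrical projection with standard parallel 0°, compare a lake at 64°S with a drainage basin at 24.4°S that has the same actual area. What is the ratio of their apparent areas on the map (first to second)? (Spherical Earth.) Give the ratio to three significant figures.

2.08

In the plate carrée (x = Rλ, y = Rφ), meridians are true-scale (h = 1) and parallels are stretched by k = sec φ.
Areal scale at 64°: h·k = 1.000 × 2.281 = 2.281.
Areal scale at 24.4°: h·k = 1.000 × 1.098 = 1.098.
Ratio = 2.281/1.098 ≈ 2.08.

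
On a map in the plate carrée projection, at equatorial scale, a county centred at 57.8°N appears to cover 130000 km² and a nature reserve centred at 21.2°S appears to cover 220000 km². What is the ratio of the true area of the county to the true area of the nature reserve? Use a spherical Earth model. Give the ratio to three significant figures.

0.338

On the plate carrée, areal scale = h·k = 1 × sec φ, so true area = apparent × cos φ.
True area of county: 130000 × cos(57.8°) = 130000 × 0.5329 = 69270 km².
True area of nature reserve: 220000 × cos(21.2°) = 220000 × 0.9323 = 205100 km².
Ratio = 69270 / 205100 ≈ 0.338.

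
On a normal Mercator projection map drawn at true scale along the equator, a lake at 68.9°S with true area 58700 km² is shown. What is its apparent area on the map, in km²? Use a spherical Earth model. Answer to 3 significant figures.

453000 km²

For Mercator, h = k = sec φ (a conformal cylindrical projection has a single point scale, 1/cos φ).
Areal scale = k² = sec²φ = 1/cos²(68.9°) = 1/0.3600² = 7.716.
Apparent area = 58700 × 7.716 ≈ 453000 km².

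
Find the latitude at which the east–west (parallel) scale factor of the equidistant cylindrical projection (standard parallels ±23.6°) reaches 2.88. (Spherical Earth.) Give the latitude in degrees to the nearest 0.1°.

With standard parallel φ₀ = 23.6°, the equirectangular projection gives x = Rλ cos φ₀, y = Rφ, so h = 1 and k = cos 23.6° / cos φ.
k = cos φ₀ / cos φ = 2.88  ⇒  cos φ = cos 23.6° / 2.88 = 0.3182.
φ = arccos(0.3182) ≈ 71.4°.

71.4°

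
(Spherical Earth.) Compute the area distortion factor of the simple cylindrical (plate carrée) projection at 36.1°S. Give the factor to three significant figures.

In the plate carrée (x = Rλ, y = Rφ), meridians are true-scale (h = 1) and parallels are stretched by k = sec φ.
Areal scale = h·k = 1 × sec φ; at 36.1°, h = 1.000, k = 1.238, so h·k = 1.238.

1.24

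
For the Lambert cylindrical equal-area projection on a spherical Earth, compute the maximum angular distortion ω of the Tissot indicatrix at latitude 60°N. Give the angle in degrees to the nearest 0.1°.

The Lambert cylindrical equal-area projection is the cylindrical equal-area projection with its standard parallel at the equator (φ₀ = 0). A cylindrical equal-area projection with standard parallel φ₀ has meridian scale h = cos φ / cos φ₀ and parallel scale k = cos φ₀ / cos φ (so areas are preserved, h·k = 1).
At 60°: h = 0.5000, k = 2.000; principal scales a = 2.000, b = 0.5000.
sin(ω/2) = (a − b)/(a + b) = 1.500/2.500 = 0.6000, so ω = 2 arcsin(0.6000) ≈ 73.7°.

73.7°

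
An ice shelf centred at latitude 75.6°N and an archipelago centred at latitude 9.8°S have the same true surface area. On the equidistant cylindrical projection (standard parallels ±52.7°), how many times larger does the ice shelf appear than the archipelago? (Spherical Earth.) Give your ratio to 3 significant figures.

The equidistant cylindrical projection with φ₀ = 52.7° has h = 1 (meridians true) and k = cos φ₀ / cos φ along parallels.
Areal scale at 75.6°: h·k = 1.000 × 2.437 = 2.437.
Areal scale at 9.8°: h·k = 1.000 × 0.6150 = 0.6150.
Ratio = 2.437/0.6150 ≈ 3.96.

3.96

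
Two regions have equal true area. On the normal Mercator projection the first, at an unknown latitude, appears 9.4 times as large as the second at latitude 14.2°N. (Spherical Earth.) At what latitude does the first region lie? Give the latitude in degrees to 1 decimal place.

Mercator areal scale is sec²φ, so apparent-area ratio = sec²φ₁ / sec²φ₂ = cos²φ₂ / cos²φ₁.
cos²φ₂ / cos²φ₁ = 9.4  ⇒  cos φ₁ = cos 14.2° / √9.4 = 0.9694/3.066 = 0.3162.
φ₁ = arccos(0.3162) ≈ 71.6°.

71.6°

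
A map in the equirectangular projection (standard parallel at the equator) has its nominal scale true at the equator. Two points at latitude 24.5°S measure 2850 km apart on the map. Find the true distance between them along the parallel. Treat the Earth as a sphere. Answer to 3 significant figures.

2590 km

For the equirectangular projection with φ₀ = 0 (plate carrée), h = 1 along meridians and k = sec φ along parallels.
Along the parallel at 24.5°, map distances are exaggerated by k = sec 24.5° = 1.099.
True distance = 2850 / 1.099 = 2850 × cos 24.5° ≈ 2590 km.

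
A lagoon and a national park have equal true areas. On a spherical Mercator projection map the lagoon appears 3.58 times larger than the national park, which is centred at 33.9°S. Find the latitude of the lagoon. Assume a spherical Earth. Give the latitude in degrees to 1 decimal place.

Mercator areal scale is sec²φ, so apparent-area ratio = sec²φ₁ / sec²φ₂ = cos²φ₂ / cos²φ₁.
cos²φ₂ / cos²φ₁ = 3.58  ⇒  cos φ₁ = cos 33.9° / √3.58 = 0.8300/1.892 = 0.4387.
φ₁ = arccos(0.4387) ≈ 64.0°.

64.0°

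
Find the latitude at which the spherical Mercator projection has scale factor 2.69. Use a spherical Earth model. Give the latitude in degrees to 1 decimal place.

68.2°

Mercator scale is k = sec φ = 1/cos φ.
1/cos φ = 2.69  ⇒  cos φ = 0.3717  ⇒  φ = arccos(0.3717) ≈ 68.2°.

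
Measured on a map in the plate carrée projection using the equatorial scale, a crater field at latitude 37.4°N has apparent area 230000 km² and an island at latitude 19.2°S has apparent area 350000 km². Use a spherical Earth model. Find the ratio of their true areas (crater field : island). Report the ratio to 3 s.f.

On the plate carrée, areal scale = h·k = 1 × sec φ, so true area = apparent × cos φ.
True area of crater field: 230000 × cos(37.4°) = 230000 × 0.7944 = 182700 km².
True area of island: 350000 × cos(19.2°) = 350000 × 0.9444 = 330500 km².
Ratio = 182700 / 330500 ≈ 0.553.

0.553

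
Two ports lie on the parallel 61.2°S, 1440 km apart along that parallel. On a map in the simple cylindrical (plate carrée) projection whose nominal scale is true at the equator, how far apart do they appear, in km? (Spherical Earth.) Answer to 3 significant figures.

For the equirectangular projection with φ₀ = 0 (plate carrée), h = 1 along meridians and k = sec φ along parallels.
Along the parallel, k = sec 61.2° = 1/0.4818 = 2.076.
Map distance = 1440 × 2.076 ≈ 2990 km.

2990 km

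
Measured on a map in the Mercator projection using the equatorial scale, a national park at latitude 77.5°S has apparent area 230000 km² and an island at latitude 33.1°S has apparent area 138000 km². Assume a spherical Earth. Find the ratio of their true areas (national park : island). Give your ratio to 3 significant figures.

Mercator's areal exaggeration is sec²φ; hence true area = (apparent area) · cos²φ.
True area of national park: 230000 × cos²(77.5°) = 230000 × 0.04685 = 10770 km².
True area of island: 138000 × cos²(33.1°) = 138000 × 0.7018 = 96840 km².
Ratio = 10770 / 96840 ≈ 0.111.

0.111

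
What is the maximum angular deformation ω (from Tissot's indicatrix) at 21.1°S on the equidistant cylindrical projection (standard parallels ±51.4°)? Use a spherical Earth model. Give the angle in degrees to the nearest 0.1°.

22.9°

In the equirectangular projection with standard parallel φ₀ = 51.4° (x = Rλ cos φ₀, y = Rφ), meridians are true-scale (h = 1) and the parallel scale is k = cos φ₀ / cos φ.
At 21.1°: h = 1.000, k = 0.6687; principal scales a = 1.000, b = 0.6687.
sin(ω/2) = (a − b)/(a + b) = 0.3313/1.669 = 0.1985, so ω = 2 arcsin(0.1985) ≈ 22.9°.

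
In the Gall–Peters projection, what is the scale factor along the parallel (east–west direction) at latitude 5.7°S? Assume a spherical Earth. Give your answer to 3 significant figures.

0.711

Gall–Peters is a cylindrical equal-area projection with standard parallels at ±45°. A cylindrical equal-area projection with standard parallel φ₀ has meridian scale h = cos φ / cos φ₀ and parallel scale k = cos φ₀ / cos φ (so areas are preserved, h·k = 1).
k = cos 45° / cos 5.7° = 0.7071/0.9951 = 0.7106.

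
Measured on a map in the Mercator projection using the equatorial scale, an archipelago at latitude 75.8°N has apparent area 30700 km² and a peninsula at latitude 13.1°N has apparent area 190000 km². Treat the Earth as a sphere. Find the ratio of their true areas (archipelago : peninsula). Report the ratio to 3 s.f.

0.0102

Mercator's areal exaggeration is sec²φ; hence true area = (apparent area) · cos²φ.
True area of archipelago: 30700 × cos²(75.8°) = 30700 × 0.06018 = 1847 km².
True area of peninsula: 190000 × cos²(13.1°) = 190000 × 0.9486 = 180200 km².
Ratio = 1847 / 180200 ≈ 0.0102.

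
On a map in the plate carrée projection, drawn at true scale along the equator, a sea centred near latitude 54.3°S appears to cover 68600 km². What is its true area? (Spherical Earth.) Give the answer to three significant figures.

40000 km²

Plate carrée maps x = Rλ, y = Rφ. The meridian scale is h = 1 and the parallel scale is k = 1/cos φ = sec φ.
Areal scale = h·k = 1 × sec φ; at 54.3°, h = 1.000, k = 1.714, so h·k = 1.714.
True area = apparent / (areal scale) = 68600 / 1.714 ≈ 40000 km².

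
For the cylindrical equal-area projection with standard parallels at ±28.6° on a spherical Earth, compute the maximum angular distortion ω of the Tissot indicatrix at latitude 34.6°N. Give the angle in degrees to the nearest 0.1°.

For cylindrical equal-area with standard parallel φ₀, h = cos φ / cos φ₀ and k = cos φ₀ / cos φ, so h·k = 1.
At 34.6°: h = 0.9375, k = 1.067; principal scales a = 1.067, b = 0.9375.
sin(ω/2) = (a − b)/(a + b) = 0.1291/2.004 = 0.06442, so ω = 2 arcsin(0.06442) ≈ 7.4°.

7.4°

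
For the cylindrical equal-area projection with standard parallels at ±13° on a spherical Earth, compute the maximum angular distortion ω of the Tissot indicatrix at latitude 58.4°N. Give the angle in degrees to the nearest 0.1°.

A cylindrical equal-area projection with standard parallel φ₀ has meridian scale h = cos φ / cos φ₀ and parallel scale k = cos φ₀ / cos φ (so areas are preserved, h·k = 1).
At 58.4°: h = 0.5378, k = 1.860; principal scales a = 1.860, b = 0.5378.
sin(ω/2) = (a − b)/(a + b) = 1.322/2.397 = 0.5514, so ω = 2 arcsin(0.5514) ≈ 66.9°.

66.9°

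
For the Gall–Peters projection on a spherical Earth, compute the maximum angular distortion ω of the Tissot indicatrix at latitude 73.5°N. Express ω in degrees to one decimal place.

92.5°

Gall–Peters is a cylindrical equal-area projection with standard parallels at ±45°. A cylindrical equal-area projection with standard parallel φ₀ has meridian scale h = cos φ / cos φ₀ and parallel scale k = cos φ₀ / cos φ (so areas are preserved, h·k = 1).
At 73.5°: h = 0.4017, k = 2.490; principal scales a = 2.490, b = 0.4017.
sin(ω/2) = (a − b)/(a + b) = 2.088/2.891 = 0.7222, so ω = 2 arcsin(0.7222) ≈ 92.5°.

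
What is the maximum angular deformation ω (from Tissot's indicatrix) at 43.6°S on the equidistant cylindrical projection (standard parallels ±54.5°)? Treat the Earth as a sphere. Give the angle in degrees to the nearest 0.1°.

12.6°

The equidistant cylindrical projection with φ₀ = 54.5° has h = 1 (meridians true) and k = cos φ₀ / cos φ along parallels.
At 43.6°: h = 1.000, k = 0.8019; principal scales a = 1.000, b = 0.8019.
sin(ω/2) = (a − b)/(a + b) = 0.1981/1.802 = 0.1099, so ω = 2 arcsin(0.1099) ≈ 12.6°.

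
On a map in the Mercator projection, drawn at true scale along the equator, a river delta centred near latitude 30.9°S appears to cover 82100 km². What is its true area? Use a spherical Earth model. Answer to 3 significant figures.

60400 km²

Mercator is conformal, so the point scale is isotropic: h = k = sec φ = 1/cos φ.
Areal scale = k² = sec²φ = 1/cos²(30.9°) = 1/0.8581² = 1.358.
True area = apparent / (areal scale) = 82100 / 1.358 ≈ 60400 km².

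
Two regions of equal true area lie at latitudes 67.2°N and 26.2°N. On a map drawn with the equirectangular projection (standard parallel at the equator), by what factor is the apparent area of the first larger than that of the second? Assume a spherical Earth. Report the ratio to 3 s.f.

For the equirectangular projection with φ₀ = 0 (plate carrée), h = 1 along meridians and k = sec φ along parallels.
Areal scale at 67.2°: h·k = 1.000 × 2.581 = 2.581.
Areal scale at 26.2°: h·k = 1.000 × 1.115 = 1.115.
Ratio = 2.581/1.115 ≈ 2.32.

2.32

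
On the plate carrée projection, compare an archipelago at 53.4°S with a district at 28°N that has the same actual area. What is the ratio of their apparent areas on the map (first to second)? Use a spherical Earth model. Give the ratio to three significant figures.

1.48

In the plate carrée (x = Rλ, y = Rφ), meridians are true-scale (h = 1) and parallels are stretched by k = sec φ.
Areal scale at 53.4°: h·k = 1.000 × 1.677 = 1.677.
Areal scale at 28°: h·k = 1.000 × 1.133 = 1.133.
Ratio = 1.677/1.133 ≈ 1.48.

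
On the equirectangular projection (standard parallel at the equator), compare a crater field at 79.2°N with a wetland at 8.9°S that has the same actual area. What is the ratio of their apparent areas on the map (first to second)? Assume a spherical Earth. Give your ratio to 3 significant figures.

5.27

For the equirectangular projection with φ₀ = 0 (plate carrée), h = 1 along meridians and k = sec φ along parallels.
Areal scale at 79.2°: h·k = 1.000 × 5.337 = 5.337.
Areal scale at 8.9°: h·k = 1.000 × 1.012 = 1.012.
Ratio = 5.337/1.012 ≈ 5.27.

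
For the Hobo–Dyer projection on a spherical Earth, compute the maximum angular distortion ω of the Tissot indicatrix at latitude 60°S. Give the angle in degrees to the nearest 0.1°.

Hobo–Dyer is a cylindrical equal-area projection with standard parallels at ±37.5°. For cylindrical equal-area with standard parallel φ₀, h = cos φ / cos φ₀ and k = cos φ₀ / cos φ, so h·k = 1.
At 60°: h = 0.6302, k = 1.587; principal scales a = 1.587, b = 0.6302.
sin(ω/2) = (a − b)/(a + b) = 0.9565/2.217 = 0.4314, so ω = 2 arcsin(0.4314) ≈ 51.1°.

51.1°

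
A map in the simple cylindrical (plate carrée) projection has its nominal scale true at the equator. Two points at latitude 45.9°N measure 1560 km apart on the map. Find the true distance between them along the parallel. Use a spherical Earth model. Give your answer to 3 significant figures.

For the equirectangular projection with φ₀ = 0 (plate carrée), h = 1 along meridians and k = sec φ along parallels.
Along the parallel at 45.9°, map distances are exaggerated by k = sec 45.9° = 1.437.
True distance = 1560 / 1.437 = 1560 × cos 45.9° ≈ 1090 km.

1090 km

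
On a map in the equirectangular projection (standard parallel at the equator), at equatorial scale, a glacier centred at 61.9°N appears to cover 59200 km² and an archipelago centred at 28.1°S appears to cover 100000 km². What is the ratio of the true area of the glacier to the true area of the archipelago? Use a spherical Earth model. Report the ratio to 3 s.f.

Plate carrée has h = 1 and k = sec φ, giving areal scale sec φ; true area = (apparent area) · cos φ.
True area of glacier: 59200 × cos(61.9°) = 59200 × 0.4710 = 27880 km².
True area of archipelago: 100000 × cos(28.1°) = 100000 × 0.8821 = 88210 km².
Ratio = 27880 / 88210 ≈ 0.316.

0.316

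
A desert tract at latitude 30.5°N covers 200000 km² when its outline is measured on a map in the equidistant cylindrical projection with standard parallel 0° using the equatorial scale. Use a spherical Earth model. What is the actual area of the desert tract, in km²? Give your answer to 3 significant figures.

In the plate carrée (x = Rλ, y = Rφ), meridians are true-scale (h = 1) and parallels are stretched by k = sec φ.
Areal scale = h·k = 1 × sec φ; at 30.5°, h = 1.000, k = 1.161, so h·k = 1.161.
True area = apparent / (areal scale) = 200000 / 1.161 ≈ 172000 km².

172000 km²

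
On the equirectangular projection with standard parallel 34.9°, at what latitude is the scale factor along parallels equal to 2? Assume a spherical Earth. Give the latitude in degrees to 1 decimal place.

In the equirectangular projection with standard parallel φ₀ = 34.9° (x = Rλ cos φ₀, y = Rφ), meridians are true-scale (h = 1) and the parallel scale is k = cos φ₀ / cos φ.
k = cos φ₀ / cos φ = 2  ⇒  cos φ = cos 34.9° / 2 = 0.4101.
φ = arccos(0.4101) ≈ 65.8°.

65.8°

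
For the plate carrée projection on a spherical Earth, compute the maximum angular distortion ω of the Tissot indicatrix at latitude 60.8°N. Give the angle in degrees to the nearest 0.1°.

For the equirectangular projection with φ₀ = 0 (plate carrée), h = 1 along meridians and k = sec φ along parallels.
At 60.8°: h = 1.000, k = 2.050; principal scales a = 2.050, b = 1.000.
sin(ω/2) = (a − b)/(a + b) = 1.050/3.050 = 0.3442, so ω = 2 arcsin(0.3442) ≈ 40.3°.

40.3°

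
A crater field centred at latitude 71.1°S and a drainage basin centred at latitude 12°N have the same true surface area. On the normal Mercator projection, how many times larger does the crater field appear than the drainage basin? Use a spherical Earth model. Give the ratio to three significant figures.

9.12

On Mercator, area is exaggerated by sec²φ = 1/cos²φ.
At 71.1°: sec²(71.1°) = 1/0.3239² = 9.531.
At 12°: sec²(12°) = 1/0.9781² = 1.045.
Ratio = 9.531/1.045 = cos²(12°)/cos²(71.1°) ≈ 9.12.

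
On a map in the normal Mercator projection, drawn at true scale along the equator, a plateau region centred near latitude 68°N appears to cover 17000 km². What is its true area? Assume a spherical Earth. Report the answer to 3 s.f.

Mercator is conformal, so the point scale is isotropic: h = k = sec φ = 1/cos φ.
Areal scale = k² = sec²φ = 1/cos²(68°) = 1/0.3746² = 7.126.
True area = apparent / (areal scale) = 17000 / 7.126 ≈ 2390 km².

2390 km²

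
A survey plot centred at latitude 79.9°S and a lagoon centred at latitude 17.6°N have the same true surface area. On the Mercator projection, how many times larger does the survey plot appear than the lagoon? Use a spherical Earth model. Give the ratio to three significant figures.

Mercator is conformal with k = sec φ, so areal scale = k² = sec²φ.
At 79.9°: sec²(79.9°) = 1/0.1754² = 32.52.
At 17.6°: sec²(17.6°) = 1/0.9532² = 1.101.
Ratio = 32.52/1.101 = cos²(17.6°)/cos²(79.9°) ≈ 29.5.

29.5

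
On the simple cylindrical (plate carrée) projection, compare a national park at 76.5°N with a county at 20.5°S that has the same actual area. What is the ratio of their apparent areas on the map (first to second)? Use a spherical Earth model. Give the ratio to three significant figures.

For the equirectangular projection with φ₀ = 0 (plate carrée), h = 1 along meridians and k = sec φ along parallels.
Areal scale at 76.5°: h·k = 1.000 × 4.284 = 4.284.
Areal scale at 20.5°: h·k = 1.000 × 1.068 = 1.068.
Ratio = 4.284/1.068 ≈ 4.01.

4.01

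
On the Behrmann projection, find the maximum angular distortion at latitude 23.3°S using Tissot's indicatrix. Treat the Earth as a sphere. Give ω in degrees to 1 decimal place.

6.7°

Behrmann is a cylindrical equal-area projection with standard parallels at ±30°. A cylindrical equal-area projection with standard parallel φ₀ has meridian scale h = cos φ / cos φ₀ and parallel scale k = cos φ₀ / cos φ (so areas are preserved, h·k = 1).
At 23.3°: h = 1.061, k = 0.9429; principal scales a = 1.061, b = 0.9429.
sin(ω/2) = (a − b)/(a + b) = 0.1176/2.003 = 0.05870, so ω = 2 arcsin(0.05870) ≈ 6.7°.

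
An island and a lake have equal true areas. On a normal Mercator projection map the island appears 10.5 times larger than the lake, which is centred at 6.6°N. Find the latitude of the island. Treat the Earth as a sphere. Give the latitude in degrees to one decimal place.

Mercator areal scale is sec²φ, so apparent-area ratio = sec²φ₁ / sec²φ₂ = cos²φ₂ / cos²φ₁.
cos²φ₂ / cos²φ₁ = 10.5  ⇒  cos φ₁ = cos 6.6° / √10.5 = 0.9934/3.240 = 0.3066.
φ₁ = arccos(0.3066) ≈ 72.1°.

72.1°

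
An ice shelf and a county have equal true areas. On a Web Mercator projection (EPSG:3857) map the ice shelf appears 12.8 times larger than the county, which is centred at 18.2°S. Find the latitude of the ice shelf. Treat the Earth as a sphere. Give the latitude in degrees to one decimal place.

Mercator areal scale is sec²φ, so apparent-area ratio = sec²φ₁ / sec²φ₂ = cos²φ₂ / cos²φ₁.
cos²φ₂ / cos²φ₁ = 12.8  ⇒  cos φ₁ = cos 18.2° / √12.8 = 0.9500/3.578 = 0.2655.
φ₁ = arccos(0.2655) ≈ 74.6°.

74.6°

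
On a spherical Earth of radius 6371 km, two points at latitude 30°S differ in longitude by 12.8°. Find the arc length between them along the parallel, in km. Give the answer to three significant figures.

Arc length along a parallel = R cos φ · Δλ (with Δλ in radians).
= 6371 × cos 30° × (12.8° × π/180) = 6371 × 0.8660 × 0.2234 ≈ 1230 km.

1230 km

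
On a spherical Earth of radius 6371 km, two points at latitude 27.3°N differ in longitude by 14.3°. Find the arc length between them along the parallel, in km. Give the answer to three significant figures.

Arc length along a parallel = R cos φ · Δλ (with Δλ in radians).
= 6371 × cos 27.3° × (14.3° × π/180) = 6371 × 0.8886 × 0.2496 ≈ 1410 km.

1410 km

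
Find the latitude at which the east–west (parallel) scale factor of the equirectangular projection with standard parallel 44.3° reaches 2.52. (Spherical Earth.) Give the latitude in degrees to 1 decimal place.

73.5°

With standard parallel φ₀ = 44.3°, the equirectangular projection gives x = Rλ cos φ₀, y = Rφ, so h = 1 and k = cos 44.3° / cos φ.
k = cos φ₀ / cos φ = 2.52  ⇒  cos φ = cos 44.3° / 2.52 = 0.2840.
φ = arccos(0.2840) ≈ 73.5°.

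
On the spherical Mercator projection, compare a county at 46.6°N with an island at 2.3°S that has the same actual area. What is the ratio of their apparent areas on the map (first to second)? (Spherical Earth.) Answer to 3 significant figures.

On Mercator, area is exaggerated by sec²φ = 1/cos²φ.
At 46.6°: sec²(46.6°) = 1/0.6871² = 2.118.
At 2.3°: sec²(2.3°) = 1/0.9992² = 1.002.
Ratio = 2.118/1.002 = cos²(2.3°)/cos²(46.6°) ≈ 2.11.

2.11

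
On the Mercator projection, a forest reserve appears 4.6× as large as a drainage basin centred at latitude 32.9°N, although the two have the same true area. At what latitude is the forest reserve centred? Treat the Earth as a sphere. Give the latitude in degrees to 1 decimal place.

67.0°

For equal true areas on Mercator, apparent areas scale as sec²φ, so the ratio is cos²φ₂ / cos²φ₁.
cos²φ₂ / cos²φ₁ = 4.6  ⇒  cos φ₁ = cos 32.9° / √4.6 = 0.8396/2.145 = 0.3915.
φ₁ = arccos(0.3915) ≈ 67.0°.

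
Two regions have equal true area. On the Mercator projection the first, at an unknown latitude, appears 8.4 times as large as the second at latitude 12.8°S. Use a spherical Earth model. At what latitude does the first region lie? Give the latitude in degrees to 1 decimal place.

On Mercator, (apparent₁)/(apparent₂) = sec²φ₁ / sec²φ₂ when true areas are equal.
cos²φ₂ / cos²φ₁ = 8.4  ⇒  cos φ₁ = cos 12.8° / √8.4 = 0.9751/2.898 = 0.3365.
φ₁ = arccos(0.3365) ≈ 70.3°.

70.3°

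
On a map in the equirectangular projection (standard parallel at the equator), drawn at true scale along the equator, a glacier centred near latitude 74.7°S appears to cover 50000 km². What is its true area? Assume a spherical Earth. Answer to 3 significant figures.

In the plate carrée (x = Rλ, y = Rφ), meridians are true-scale (h = 1) and parallels are stretched by k = sec φ.
Areal scale = h·k = 1 × sec φ; at 74.7°, h = 1.000, k = 3.790, so h·k = 3.790.
True area = apparent / (areal scale) = 50000 / 3.790 ≈ 13200 km².

13200 km²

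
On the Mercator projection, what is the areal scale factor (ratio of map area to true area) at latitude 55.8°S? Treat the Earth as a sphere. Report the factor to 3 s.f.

3.17

For Mercator, h = k = sec φ (a conformal cylindrical projection has a single point scale, 1/cos φ).
Areal scale = k² = sec²φ = 1/cos²(55.8°) = 1/0.5621² = 3.165.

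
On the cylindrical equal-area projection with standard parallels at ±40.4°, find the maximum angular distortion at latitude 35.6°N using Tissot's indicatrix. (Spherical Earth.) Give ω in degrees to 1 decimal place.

For cylindrical equal-area with standard parallel φ₀, h = cos φ / cos φ₀ and k = cos φ₀ / cos φ, so h·k = 1.
At 35.6°: h = 1.068, k = 0.9366; principal scales a = 1.068, b = 0.9366.
sin(ω/2) = (a − b)/(a + b) = 0.1311/2.004 = 0.06542, so ω = 2 arcsin(0.06542) ≈ 7.5°.

7.5°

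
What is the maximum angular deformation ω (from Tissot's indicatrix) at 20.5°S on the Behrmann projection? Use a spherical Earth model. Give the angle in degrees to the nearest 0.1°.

9.0°

The Behrmann projection is cylindrical equal-area with φ₀ = 30°. For cylindrical equal-area with standard parallel φ₀, h = cos φ / cos φ₀ and k = cos φ₀ / cos φ, so h·k = 1.
At 20.5°: h = 1.082, k = 0.9246; principal scales a = 1.082, b = 0.9246.
sin(ω/2) = (a − b)/(a + b) = 0.1570/2.006 = 0.07826, so ω = 2 arcsin(0.07826) ≈ 9.0°.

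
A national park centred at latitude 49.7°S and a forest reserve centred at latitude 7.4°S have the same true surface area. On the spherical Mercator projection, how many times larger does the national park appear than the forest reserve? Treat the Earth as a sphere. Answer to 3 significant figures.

On Mercator, area is exaggerated by sec²φ = 1/cos²φ.
At 49.7°: sec²(49.7°) = 1/0.6468² = 2.390.
At 7.4°: sec²(7.4°) = 1/0.9917² = 1.017.
Ratio = 2.390/1.017 = cos²(7.4°)/cos²(49.7°) ≈ 2.35.

2.35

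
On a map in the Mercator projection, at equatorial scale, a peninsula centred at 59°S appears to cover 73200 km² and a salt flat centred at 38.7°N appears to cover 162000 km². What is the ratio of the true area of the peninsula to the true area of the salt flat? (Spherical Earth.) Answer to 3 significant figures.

Since Mercator area scale is 1/cos²φ, the true area equals the apparent area multiplied by cos²φ.
True area of peninsula: 73200 × cos²(59°) = 73200 × 0.2653 = 19420 km².
True area of salt flat: 162000 × cos²(38.7°) = 162000 × 0.6091 = 98670 km².
Ratio = 19420 / 98670 ≈ 0.197.

0.197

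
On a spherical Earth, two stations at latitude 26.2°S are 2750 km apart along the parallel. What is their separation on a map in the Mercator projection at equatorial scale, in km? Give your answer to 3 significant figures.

The Mercator projection is conformal; its linear scale factor is the same in every direction and equals sec φ = 1/cos φ.
Along the parallel, k = sec 26.2° = 1/0.8973 = 1.115.
Map distance = 2750 × 1.115 ≈ 3060 km.

3060 km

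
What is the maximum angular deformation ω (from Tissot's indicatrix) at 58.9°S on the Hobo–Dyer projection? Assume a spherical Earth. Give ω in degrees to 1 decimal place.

47.7°

Hobo–Dyer is a cylindrical equal-area projection with standard parallels at ±37.5°. Cylindrical equal-area (φ₀ = 37.5°): h = cos φ / cos 37.5° along meridians, k = cos 37.5° / cos φ along parallels; h·k = 1.
At 58.9°: h = 0.6511, k = 1.536; principal scales a = 1.536, b = 0.6511.
sin(ω/2) = (a − b)/(a + b) = 0.8848/2.187 = 0.4046, so ω = 2 arcsin(0.4046) ≈ 47.7°.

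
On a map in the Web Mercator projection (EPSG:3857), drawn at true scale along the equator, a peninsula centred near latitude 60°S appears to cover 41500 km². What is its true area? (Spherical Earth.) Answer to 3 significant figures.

10400 km²

For Mercator, h = k = sec φ (a conformal cylindrical projection has a single point scale, 1/cos φ).
Areal scale = k² = sec²φ = 1/cos²(60°) = 1/0.5000² = 4.000.
True area = apparent / (areal scale) = 41500 / 4.000 ≈ 10400 km².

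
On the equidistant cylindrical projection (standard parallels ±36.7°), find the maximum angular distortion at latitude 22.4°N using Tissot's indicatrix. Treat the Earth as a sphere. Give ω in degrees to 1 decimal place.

8.2°

With standard parallel φ₀ = 36.7°, the equirectangular projection gives x = Rλ cos φ₀, y = Rφ, so h = 1 and k = cos 36.7° / cos φ.
At 22.4°: h = 1.000, k = 0.8672; principal scales a = 1.000, b = 0.8672.
sin(ω/2) = (a − b)/(a + b) = 0.1328/1.867 = 0.07112, so ω = 2 arcsin(0.07112) ≈ 8.2°.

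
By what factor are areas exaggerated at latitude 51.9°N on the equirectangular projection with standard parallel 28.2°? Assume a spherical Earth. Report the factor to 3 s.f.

1.43

With standard parallel φ₀ = 28.2°, the equirectangular projection gives x = Rλ cos φ₀, y = Rφ, so h = 1 and k = cos 28.2° / cos φ.
Areal scale = h·k = 1 × cos φ₀ / cos φ; at 51.9°, h = 1.000, k = 1.428, so h·k = 1.428.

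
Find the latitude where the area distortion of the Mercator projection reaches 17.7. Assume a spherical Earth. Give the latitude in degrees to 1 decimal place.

76.2°

Mercator areal scale is sec²φ.
sec²φ = 17.7  ⇒  cos²φ = 0.05650  ⇒  cos φ = 0.2377.
φ = arccos(0.2377) ≈ 76.2°.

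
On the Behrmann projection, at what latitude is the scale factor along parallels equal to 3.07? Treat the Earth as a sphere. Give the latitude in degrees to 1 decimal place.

Behrmann is a cylindrical equal-area projection with standard parallels at ±30°. A cylindrical equal-area projection with standard parallel φ₀ has meridian scale h = cos φ / cos φ₀ and parallel scale k = cos φ₀ / cos φ (so areas are preserved, h·k = 1).
k = cos φ₀ / cos φ = 3.07  ⇒  cos φ = cos 30° / 3.07 = 0.2821.
φ = arccos(0.2821) ≈ 73.6°.

73.6°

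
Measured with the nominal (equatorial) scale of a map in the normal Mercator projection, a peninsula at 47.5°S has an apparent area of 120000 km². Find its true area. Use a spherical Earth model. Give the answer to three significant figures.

54800 km²

The Mercator projection is conformal; its linear scale factor is the same in every direction and equals sec φ = 1/cos φ.
Areal scale = k² = sec²φ = 1/cos²(47.5°) = 1/0.6756² = 2.191.
True area = apparent / (areal scale) = 120000 / 2.191 ≈ 54800 km².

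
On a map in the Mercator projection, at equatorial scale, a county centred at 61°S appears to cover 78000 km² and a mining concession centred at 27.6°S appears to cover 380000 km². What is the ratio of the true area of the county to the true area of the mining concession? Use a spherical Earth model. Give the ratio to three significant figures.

On Mercator the areal scale is sec²φ, so true area = apparent × cos²φ.
True area of county: 78000 × cos²(61°) = 78000 × 0.2350 = 18330 km².
True area of mining concession: 380000 × cos²(27.6°) = 380000 × 0.7854 = 298400 km².
Ratio = 18330 / 298400 ≈ 0.0614.

0.0614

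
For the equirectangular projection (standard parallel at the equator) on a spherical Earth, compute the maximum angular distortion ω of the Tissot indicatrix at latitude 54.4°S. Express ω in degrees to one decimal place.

30.6°

For the equirectangular projection with φ₀ = 0 (plate carrée), h = 1 along meridians and k = sec φ along parallels.
At 54.4°: h = 1.000, k = 1.718; principal scales a = 1.718, b = 1.000.
sin(ω/2) = (a − b)/(a + b) = 0.7179/2.718 = 0.2641, so ω = 2 arcsin(0.2641) ≈ 30.6°.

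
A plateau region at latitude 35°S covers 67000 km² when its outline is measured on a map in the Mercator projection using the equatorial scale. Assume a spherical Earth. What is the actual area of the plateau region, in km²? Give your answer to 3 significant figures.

45000 km²

Mercator is conformal, so the point scale is isotropic: h = k = sec φ = 1/cos φ.
Areal scale = k² = sec²φ = 1/cos²(35°) = 1/0.8192² = 1.490.
True area = apparent / (areal scale) = 67000 / 1.490 ≈ 45000 km².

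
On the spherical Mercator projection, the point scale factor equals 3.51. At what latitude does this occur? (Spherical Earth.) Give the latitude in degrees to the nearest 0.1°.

73.4°

Mercator scale is k = sec φ = 1/cos φ.
1/cos φ = 3.51  ⇒  cos φ = 0.2849  ⇒  φ = arccos(0.2849) ≈ 73.4°.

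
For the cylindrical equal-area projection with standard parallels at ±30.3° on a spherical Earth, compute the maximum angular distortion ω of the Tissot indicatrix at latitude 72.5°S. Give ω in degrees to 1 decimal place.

103.2°

Cylindrical equal-area (φ₀ = 30.3°): h = cos φ / cos 30.3° along meridians, k = cos 30.3° / cos φ along parallels; h·k = 1.
At 72.5°: h = 0.3483, k = 2.871; principal scales a = 2.871, b = 0.3483.
sin(ω/2) = (a − b)/(a + b) = 2.523/3.220 = 0.7836, so ω = 2 arcsin(0.7836) ≈ 103.2°.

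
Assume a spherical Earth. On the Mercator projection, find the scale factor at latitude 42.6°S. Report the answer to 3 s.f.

Mercator is conformal, so the point scale is isotropic: h = k = sec φ = 1/cos φ.
k = 1/cos 42.6° = 1/0.7361 = 1.359.

1.36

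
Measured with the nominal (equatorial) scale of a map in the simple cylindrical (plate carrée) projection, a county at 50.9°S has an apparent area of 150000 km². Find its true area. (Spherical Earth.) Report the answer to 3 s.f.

94600 km²

Plate carrée maps x = Rλ, y = Rφ. The meridian scale is h = 1 and the parallel scale is k = 1/cos φ = sec φ.
Areal scale = h·k = 1 × sec φ; at 50.9°, h = 1.000, k = 1.586, so h·k = 1.586.
True area = apparent / (areal scale) = 150000 / 1.586 ≈ 94600 km².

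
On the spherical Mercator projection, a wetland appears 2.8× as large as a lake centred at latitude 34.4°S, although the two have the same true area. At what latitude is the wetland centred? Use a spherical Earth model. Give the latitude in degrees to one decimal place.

On Mercator, (apparent₁)/(apparent₂) = sec²φ₁ / sec²φ₂ when true areas are equal.
cos²φ₂ / cos²φ₁ = 2.8  ⇒  cos φ₁ = cos 34.4° / √2.8 = 0.8251/1.673 = 0.4931.
φ₁ = arccos(0.4931) ≈ 60.5°.

60.5°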